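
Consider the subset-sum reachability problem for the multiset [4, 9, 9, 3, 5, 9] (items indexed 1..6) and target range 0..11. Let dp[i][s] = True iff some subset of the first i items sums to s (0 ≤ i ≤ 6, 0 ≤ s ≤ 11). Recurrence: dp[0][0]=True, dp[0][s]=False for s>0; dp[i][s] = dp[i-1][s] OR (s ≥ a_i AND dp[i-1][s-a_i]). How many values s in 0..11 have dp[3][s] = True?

i\s   0   1   2   3   4   5   6   7   8   9  10  11
  0   T   F   F   F   F   F   F   F   F   F   F   F
  1   T   F   F   F   T   F   F   F   F   F   F   F
  2   T   F   F   F   T   F   F   F   F   T   F   F
  3   T   F   F   F   T   F   F   F   F   T   F   F
  4   T   F   F   T   T   F   F   T   F   T   F   F
  5   T   F   F   T   T   T   F   T   T   T   F   F
  6   T   F   F   T   T   T   F   T   T   T   F   F

3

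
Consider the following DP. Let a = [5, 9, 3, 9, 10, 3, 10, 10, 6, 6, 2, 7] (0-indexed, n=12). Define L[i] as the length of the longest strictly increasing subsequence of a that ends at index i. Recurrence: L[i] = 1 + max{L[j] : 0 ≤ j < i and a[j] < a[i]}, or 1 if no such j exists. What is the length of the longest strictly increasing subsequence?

   i    0    1    2    3    4    5    6    7    8    9   10   11
a[i]    5    9    3    9   10    3   10   10    6    6    2    7
L[i]    1    2    1    2    3    1    3    3    2    2    1    3

3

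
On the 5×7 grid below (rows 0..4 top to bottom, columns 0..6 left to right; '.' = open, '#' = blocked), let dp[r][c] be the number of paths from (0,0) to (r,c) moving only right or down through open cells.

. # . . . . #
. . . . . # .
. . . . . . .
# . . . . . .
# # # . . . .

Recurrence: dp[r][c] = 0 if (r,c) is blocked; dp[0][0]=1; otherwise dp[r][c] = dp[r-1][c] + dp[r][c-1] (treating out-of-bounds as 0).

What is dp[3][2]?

5

r\c   0   1   2   3   4   5   6
  0   1   0   0   0   0   0   0
  1   1   1   1   1   1   0   0
  2   1   2   3   4   5   5   5
  3   0   2   5   9  14  19  24
  4   0   0   0   9  23  42  66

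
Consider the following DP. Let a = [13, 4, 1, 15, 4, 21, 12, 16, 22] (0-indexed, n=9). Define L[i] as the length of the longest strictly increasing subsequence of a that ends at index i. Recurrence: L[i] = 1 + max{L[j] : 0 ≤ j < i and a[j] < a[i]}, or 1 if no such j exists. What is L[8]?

5

   i    0    1    2    3    4    5    6    7    8
a[i]   13    4    1   15    4   21   12   16   22
L[i]    1    1    1    2    2    3    3    4    5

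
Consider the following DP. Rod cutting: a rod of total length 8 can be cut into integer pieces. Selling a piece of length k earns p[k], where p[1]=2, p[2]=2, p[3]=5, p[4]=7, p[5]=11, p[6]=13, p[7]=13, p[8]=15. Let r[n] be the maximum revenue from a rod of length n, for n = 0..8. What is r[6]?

13

   n    0    1    2    3    4    5    6    7    8
r[n]    0    2    4    6    8   11   13   15   17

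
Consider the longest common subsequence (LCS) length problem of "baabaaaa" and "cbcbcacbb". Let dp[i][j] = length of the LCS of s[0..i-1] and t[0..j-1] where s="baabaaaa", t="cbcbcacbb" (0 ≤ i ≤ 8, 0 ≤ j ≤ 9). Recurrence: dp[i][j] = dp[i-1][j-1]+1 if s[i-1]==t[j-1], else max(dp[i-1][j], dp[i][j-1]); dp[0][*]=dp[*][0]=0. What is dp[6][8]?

   ''  c  b  c  b  c  a  c  b  b
''  0  0  0  0  0  0  0  0  0  0
 b  0  0  1  1  1  1  1  1  1  1
 a  0  0  1  1  1  1  2  2  2  2
 a  0  0  1  1  1  1  2  2  2  2
 b  0  0  1  1  2  2  2  2  3  3
 a  0  0  1  1  2  2  3  3  3  3
 a  0  0  1  1  2  2  3  3  3  3
 a  0  0  1  1  2  2  3  3  3  3
 a  0  0  1  1  2  2  3  3  3  3

3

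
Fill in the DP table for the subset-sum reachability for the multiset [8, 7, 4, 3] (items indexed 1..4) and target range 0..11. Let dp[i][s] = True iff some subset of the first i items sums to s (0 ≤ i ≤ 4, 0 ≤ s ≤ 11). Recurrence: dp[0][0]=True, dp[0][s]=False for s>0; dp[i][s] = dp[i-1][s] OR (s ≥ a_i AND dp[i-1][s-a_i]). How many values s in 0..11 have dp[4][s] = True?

7

i\s   0   1   2   3   4   5   6   7   8   9  10  11
  0   T   F   F   F   F   F   F   F   F   F   F   F
  1   T   F   F   F   F   F   F   F   T   F   F   F
  2   T   F   F   F   F   F   F   T   T   F   F   F
  3   T   F   F   F   T   F   F   T   T   F   F   T
  4   T   F   F   T   T   F   F   T   T   F   T   T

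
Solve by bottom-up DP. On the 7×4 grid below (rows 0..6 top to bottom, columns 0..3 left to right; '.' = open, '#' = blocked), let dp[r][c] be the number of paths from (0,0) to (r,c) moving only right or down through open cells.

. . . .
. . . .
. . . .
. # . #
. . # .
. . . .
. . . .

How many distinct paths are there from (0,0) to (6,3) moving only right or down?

7

r\c   0   1   2   3
  0   1   1   1   1
  1   1   2   3   4
  2   1   3   6  10
  3   1   0   6   0
  4   1   1   0   0
  5   1   2   2   2
  6   1   3   5   7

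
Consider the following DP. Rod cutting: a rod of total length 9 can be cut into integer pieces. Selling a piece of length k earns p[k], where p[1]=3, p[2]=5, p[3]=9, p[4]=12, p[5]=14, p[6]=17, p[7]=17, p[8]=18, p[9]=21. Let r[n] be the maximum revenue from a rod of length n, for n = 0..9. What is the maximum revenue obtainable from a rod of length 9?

27

   n    0    1    2    3    4    5    6    7    8    9
r[n]    0    3    6    9   12   15   18   21   24   27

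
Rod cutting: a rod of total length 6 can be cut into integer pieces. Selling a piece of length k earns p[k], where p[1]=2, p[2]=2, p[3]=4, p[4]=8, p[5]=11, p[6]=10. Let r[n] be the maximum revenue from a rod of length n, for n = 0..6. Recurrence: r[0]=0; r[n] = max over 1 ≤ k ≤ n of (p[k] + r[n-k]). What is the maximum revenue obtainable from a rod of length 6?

   n    0    1    2    3    4    5    6
r[n]    0    2    4    6    8   11   13

13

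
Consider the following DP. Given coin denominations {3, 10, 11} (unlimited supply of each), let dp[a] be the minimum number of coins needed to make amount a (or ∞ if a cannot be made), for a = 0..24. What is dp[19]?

 a  0  1  2  3  4  5  6  7  8  9 10 11 12 13 14 15 16 17 18 19 20 21 22 23 24
dp  0  -  -  1  -  -  2  -  -  3  1  1  4  2  2  5  3  3  6  4  2  2  2  3  3
(- denotes ∞ / unreachable)

4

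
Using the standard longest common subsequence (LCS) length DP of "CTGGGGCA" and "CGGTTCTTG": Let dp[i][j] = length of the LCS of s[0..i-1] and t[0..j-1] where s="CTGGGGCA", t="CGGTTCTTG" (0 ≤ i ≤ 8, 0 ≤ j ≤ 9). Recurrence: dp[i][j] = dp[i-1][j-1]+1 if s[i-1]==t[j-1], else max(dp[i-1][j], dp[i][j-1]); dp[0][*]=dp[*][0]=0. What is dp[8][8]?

4

   ''  C  G  G  T  T  C  T  T  G
''  0  0  0  0  0  0  0  0  0  0
 C  0  1  1  1  1  1  1  1  1  1
 T  0  1  1  1  2  2  2  2  2  2
 G  0  1  2  2  2  2  2  2  2  3
 G  0  1  2  3  3  3  3  3  3  3
 G  0  1  2  3  3  3  3  3  3  4
 G  0  1  2  3  3  3  3  3  3  4
 C  0  1  2  3  3  3  4  4  4  4
 A  0  1  2  3  3  3  4  4  4  4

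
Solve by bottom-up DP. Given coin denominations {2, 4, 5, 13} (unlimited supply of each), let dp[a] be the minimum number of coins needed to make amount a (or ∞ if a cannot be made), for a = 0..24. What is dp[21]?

 a  0  1  2  3  4  5  6  7  8  9 10 11 12 13 14 15 16 17 18 19 20 21 22 23 24
dp  0  -  1  -  1  1  2  2  2  2  2  3  3  1  3  2  4  2  2  3  3  3  3  3  4
(- denotes ∞ / unreachable)

3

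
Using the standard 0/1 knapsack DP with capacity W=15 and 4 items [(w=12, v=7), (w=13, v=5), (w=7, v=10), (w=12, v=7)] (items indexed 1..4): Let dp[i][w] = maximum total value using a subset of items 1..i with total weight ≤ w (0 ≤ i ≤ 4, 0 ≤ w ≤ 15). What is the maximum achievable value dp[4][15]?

i\w   0   1   2   3   4   5   6   7   8   9  10  11  12  13  14  15
  0   0   0   0   0   0   0   0   0   0   0   0   0   0   0   0   0
  1   0   0   0   0   0   0   0   0   0   0   0   0   7   7   7   7
  2   0   0   0   0   0   0   0   0   0   0   0   0   7   7   7   7
  3   0   0   0   0   0   0   0  10  10  10  10  10  10  10  10  10
  4   0   0   0   0   0   0   0  10  10  10  10  10  10  10  10  10

10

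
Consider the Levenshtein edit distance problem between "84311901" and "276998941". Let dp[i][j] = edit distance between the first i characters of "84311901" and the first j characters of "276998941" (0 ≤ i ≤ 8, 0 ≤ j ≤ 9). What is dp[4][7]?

   ''  2  7  6  9  9  8  9  4  1
''  0  1  2  3  4  5  6  7  8  9
 8  1  1  2  3  4  5  5  6  7  8
 4  2  2  2  3  4  5  6  6  6  7
 3  3  3  3  3  4  5  6  7  7  7
 1  4  4  4  4  4  5  6  7  8  7
 1  5  5  5  5  5  5  6  7  8  8
 9  6  6  6  6  5  5  6  6  7  8
 0  7  7  7  7  6  6  6  7  7  8
 1  8  8  8  8  7  7  7  7  8  7

7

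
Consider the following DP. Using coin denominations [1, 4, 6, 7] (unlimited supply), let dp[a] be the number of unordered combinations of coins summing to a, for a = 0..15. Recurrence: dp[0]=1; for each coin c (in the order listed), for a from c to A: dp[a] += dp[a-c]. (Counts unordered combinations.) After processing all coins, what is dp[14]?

after  coin     0     1     2     3     4     5     6     7     8     9    10    11    12    13    14    15
          1     1     1     1     1     1     1     1     1     1     1     1     1     1     1     1     1
          4     1     1     1     1     2     2     2     2     3     3     3     3     4     4     4     4
          6     1     1     1     1     2     2     3     3     4     4     5     5     7     7     8     8
          7     1     1     1     1     2     2     3     4     5     5     6     7     9    10    12    13

12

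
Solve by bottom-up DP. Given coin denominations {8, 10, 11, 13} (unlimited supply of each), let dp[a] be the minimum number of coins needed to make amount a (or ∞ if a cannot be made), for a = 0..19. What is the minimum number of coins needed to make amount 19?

 a  0  1  2  3  4  5  6  7  8  9 10 11 12 13 14 15 16 17 18 19
dp  0  -  -  -  -  -  -  -  1  -  1  1  -  1  -  -  2  -  2  2
(- denotes ∞ / unreachable)

2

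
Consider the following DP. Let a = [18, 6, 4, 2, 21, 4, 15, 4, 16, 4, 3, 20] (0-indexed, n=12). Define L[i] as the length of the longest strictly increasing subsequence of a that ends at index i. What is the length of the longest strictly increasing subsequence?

   i    0    1    2    3    4    5    6    7    8    9   10   11
a[i]   18    6    4    2   21    4   15    4   16    4    3   20
L[i]    1    1    1    1    2    2    3    2    4    2    2    5

5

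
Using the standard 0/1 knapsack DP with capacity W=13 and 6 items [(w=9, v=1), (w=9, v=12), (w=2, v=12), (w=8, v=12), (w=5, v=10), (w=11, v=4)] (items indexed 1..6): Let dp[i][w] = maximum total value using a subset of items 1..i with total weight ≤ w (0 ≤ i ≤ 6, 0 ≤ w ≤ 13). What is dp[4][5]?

12

i\w   0   1   2   3   4   5   6   7   8   9  10  11  12  13
  0   0   0   0   0   0   0   0   0   0   0   0   0   0   0
  1   0   0   0   0   0   0   0   0   0   1   1   1   1   1
  2   0   0   0   0   0   0   0   0   0  12  12  12  12  12
  3   0   0  12  12  12  12  12  12  12  12  12  24  24  24
  4   0   0  12  12  12  12  12  12  12  12  24  24  24  24
  5   0   0  12  12  12  12  12  22  22  22  24  24  24  24
  6   0   0  12  12  12  12  12  22  22  22  24  24  24  24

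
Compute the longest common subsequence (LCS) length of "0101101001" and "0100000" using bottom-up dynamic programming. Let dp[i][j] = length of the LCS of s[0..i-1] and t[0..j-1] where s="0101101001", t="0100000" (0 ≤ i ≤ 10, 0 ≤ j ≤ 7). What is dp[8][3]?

3

   ''  0  1  0  0  0  0  0
''  0  0  0  0  0  0  0  0
 0  0  1  1  1  1  1  1  1
 1  0  1  2  2  2  2  2  2
 0  0  1  2  3  3  3  3  3
 1  0  1  2  3  3  3  3  3
 1  0  1  2  3  3  3  3  3
 0  0  1  2  3  4  4  4  4
 1  0  1  2  3  4  4  4  4
 0  0  1  2  3  4  5  5  5
 0  0  1  2  3  4  5  6  6
 1  0  1  2  3  4  5  6  6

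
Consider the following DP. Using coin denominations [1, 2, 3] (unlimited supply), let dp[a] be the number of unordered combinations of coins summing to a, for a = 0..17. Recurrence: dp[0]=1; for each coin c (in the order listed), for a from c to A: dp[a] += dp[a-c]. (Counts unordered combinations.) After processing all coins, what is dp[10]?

14

after  coin     0     1     2     3     4     5     6     7     8     9    10    11    12    13    14    15    16    17
          1     1     1     1     1     1     1     1     1     1     1     1     1     1     1     1     1     1     1
          2     1     1     2     2     3     3     4     4     5     5     6     6     7     7     8     8     9     9
          3     1     1     2     3     4     5     7     8    10    12    14    16    19    21    24    27    30    33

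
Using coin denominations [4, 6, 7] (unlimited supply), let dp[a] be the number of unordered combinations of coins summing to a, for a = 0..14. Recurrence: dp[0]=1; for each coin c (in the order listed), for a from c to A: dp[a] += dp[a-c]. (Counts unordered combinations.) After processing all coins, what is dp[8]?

1

after  coin     0     1     2     3     4     5     6     7     8     9    10    11    12    13    14
          4     1     0     0     0     1     0     0     0     1     0     0     0     1     0     0
          6     1     0     0     0     1     0     1     0     1     0     1     0     2     0     1
          7     1     0     0     0     1     0     1     1     1     0     1     1     2     1     2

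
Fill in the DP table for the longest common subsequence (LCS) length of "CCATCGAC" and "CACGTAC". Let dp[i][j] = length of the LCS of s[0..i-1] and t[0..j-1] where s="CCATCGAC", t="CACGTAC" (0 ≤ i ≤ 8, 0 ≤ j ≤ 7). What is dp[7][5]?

   ''  C  A  C  G  T  A  C
''  0  0  0  0  0  0  0  0
 C  0  1  1  1  1  1  1  1
 C  0  1  1  2  2  2  2  2
 A  0  1  2  2  2  2  3  3
 T  0  1  2  2  2  3  3  3
 C  0  1  2  3  3  3  3  4
 G  0  1  2  3  4  4  4  4
 A  0  1  2  3  4  4  5  5
 C  0  1  2  3  4  4  5  6

4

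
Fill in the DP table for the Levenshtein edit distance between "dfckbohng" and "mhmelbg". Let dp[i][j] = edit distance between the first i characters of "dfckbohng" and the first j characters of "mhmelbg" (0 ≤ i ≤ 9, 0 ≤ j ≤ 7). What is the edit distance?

   ''  m  h  m  e  l  b  g
''  0  1  2  3  4  5  6  7
 d  1  1  2  3  4  5  6  7
 f  2  2  2  3  4  5  6  7
 c  3  3  3  3  4  5  6  7
 k  4  4  4  4  4  5  6  7
 b  5  5  5  5  5  5  5  6
 o  6  6  6  6  6  6  6  6
 h  7  7  6  7  7  7  7  7
 n  8  8  7  7  8  8  8  8
 g  9  9  8  8  8  9  9  8

8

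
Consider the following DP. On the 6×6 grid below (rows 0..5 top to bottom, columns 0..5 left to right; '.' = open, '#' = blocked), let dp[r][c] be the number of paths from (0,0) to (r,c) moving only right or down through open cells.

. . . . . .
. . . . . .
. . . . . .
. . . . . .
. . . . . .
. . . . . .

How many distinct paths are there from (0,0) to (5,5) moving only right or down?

r\c   0   1   2   3   4   5
  0   1   1   1   1   1   1
  1   1   2   3   4   5   6
  2   1   3   6  10  15  21
  3   1   4  10  20  35  56
  4   1   5  15  35  70 126
  5   1   6  21  56 126 252

252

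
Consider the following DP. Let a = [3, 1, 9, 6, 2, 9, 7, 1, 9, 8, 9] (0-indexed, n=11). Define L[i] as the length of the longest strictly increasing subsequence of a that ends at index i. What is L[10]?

   i    0    1    2    3    4    5    6    7    8    9   10
a[i]    3    1    9    6    2    9    7    1    9    8    9
L[i]    1    1    2    2    2    3    3    1    4    4    5

5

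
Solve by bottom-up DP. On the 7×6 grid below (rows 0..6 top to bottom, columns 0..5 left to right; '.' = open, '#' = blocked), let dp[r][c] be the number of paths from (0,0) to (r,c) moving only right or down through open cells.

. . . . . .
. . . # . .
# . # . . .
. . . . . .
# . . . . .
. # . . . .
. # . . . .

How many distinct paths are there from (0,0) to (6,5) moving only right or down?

67

r\c   0   1   2   3   4   5
  0   1   1   1   1   1   1
  1   1   2   3   0   1   2
  2   0   2   0   0   1   3
  3   0   2   2   2   3   6
  4   0   2   4   6   9  15
  5   0   0   4  10  19  34
  6   0   0   4  14  33  67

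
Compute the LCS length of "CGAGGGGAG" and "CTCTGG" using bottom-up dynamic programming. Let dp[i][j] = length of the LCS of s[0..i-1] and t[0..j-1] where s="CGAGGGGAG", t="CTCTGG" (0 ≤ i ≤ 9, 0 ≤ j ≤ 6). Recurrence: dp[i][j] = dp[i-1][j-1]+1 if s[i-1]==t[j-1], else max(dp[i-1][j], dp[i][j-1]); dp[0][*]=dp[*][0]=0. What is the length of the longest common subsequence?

3

   ''  C  T  C  T  G  G
''  0  0  0  0  0  0  0
 C  0  1  1  1  1  1  1
 G  0  1  1  1  1  2  2
 A  0  1  1  1  1  2  2
 G  0  1  1  1  1  2  3
 G  0  1  1  1  1  2  3
 G  0  1  1  1  1  2  3
 G  0  1  1  1  1  2  3
 A  0  1  1  1  1  2  3
 G  0  1  1  1  1  2  3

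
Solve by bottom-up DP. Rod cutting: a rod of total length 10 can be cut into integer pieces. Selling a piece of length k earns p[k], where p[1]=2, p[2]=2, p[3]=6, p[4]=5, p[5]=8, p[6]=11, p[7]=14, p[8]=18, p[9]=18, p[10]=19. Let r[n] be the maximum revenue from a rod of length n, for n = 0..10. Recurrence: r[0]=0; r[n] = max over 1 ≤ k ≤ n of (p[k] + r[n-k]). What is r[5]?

   n    0    1    2    3    4    5    6    7    8    9   10
r[n]    0    2    4    6    8   10   12   14   18   20   22

10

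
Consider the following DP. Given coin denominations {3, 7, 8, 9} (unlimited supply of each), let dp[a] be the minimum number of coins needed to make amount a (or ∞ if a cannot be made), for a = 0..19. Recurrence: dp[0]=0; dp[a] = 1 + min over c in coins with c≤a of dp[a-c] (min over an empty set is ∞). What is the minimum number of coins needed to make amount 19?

 a  0  1  2  3  4  5  6  7  8  9 10 11 12 13 14 15 16 17 18 19
dp  0  -  -  1  -  -  2  1  1  1  2  2  2  3  2  2  2  2  2  3
(- denotes ∞ / unreachable)

3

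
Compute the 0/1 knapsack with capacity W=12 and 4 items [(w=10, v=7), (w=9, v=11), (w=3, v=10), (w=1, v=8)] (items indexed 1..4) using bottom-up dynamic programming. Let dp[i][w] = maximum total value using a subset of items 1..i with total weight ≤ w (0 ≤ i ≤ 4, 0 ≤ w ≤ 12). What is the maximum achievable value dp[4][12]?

21

i\w   0   1   2   3   4   5   6   7   8   9  10  11  12
  0   0   0   0   0   0   0   0   0   0   0   0   0   0
  1   0   0   0   0   0   0   0   0   0   0   7   7   7
  2   0   0   0   0   0   0   0   0   0  11  11  11  11
  3   0   0   0  10  10  10  10  10  10  11  11  11  21
  4   0   8   8  10  18  18  18  18  18  18  19  19  21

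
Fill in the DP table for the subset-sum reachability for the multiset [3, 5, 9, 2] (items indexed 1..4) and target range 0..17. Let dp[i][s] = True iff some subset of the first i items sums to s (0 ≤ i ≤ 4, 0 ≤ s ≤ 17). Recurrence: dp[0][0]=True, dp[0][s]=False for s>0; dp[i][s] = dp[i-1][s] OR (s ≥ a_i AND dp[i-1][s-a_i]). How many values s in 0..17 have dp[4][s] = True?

i\s   0   1   2   3   4   5   6   7   8   9  10  11  12  13  14  15  16  17
  0   T   F   F   F   F   F   F   F   F   F   F   F   F   F   F   F   F   F
  1   T   F   F   T   F   F   F   F   F   F   F   F   F   F   F   F   F   F
  2   T   F   F   T   F   T   F   F   T   F   F   F   F   F   F   F   F   F
  3   T   F   F   T   F   T   F   F   T   T   F   F   T   F   T   F   F   T
  4   T   F   T   T   F   T   F   T   T   T   T   T   T   F   T   F   T   T

13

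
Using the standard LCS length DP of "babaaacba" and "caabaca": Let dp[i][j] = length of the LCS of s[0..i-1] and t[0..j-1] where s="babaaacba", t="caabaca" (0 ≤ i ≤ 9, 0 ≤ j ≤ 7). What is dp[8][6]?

   ''  c  a  a  b  a  c  a
''  0  0  0  0  0  0  0  0
 b  0  0  0  0  1  1  1  1
 a  0  0  1  1  1  2  2  2
 b  0  0  1  1  2  2  2  2
 a  0  0  1  2  2  3  3  3
 a  0  0  1  2  2  3  3  4
 a  0  0  1  2  2  3  3  4
 c  0  1  1  2  2  3  4  4
 b  0  1  1  2  3  3  4  4
 a  0  1  2  2  3  4  4  5

4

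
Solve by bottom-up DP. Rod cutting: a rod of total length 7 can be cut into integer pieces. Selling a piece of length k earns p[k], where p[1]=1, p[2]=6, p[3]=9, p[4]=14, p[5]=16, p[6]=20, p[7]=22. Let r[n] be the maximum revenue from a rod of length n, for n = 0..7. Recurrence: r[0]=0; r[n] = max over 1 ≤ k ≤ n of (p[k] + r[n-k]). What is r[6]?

20

   n    0    1    2    3    4    5    6    7
r[n]    0    1    6    9   14   16   20   23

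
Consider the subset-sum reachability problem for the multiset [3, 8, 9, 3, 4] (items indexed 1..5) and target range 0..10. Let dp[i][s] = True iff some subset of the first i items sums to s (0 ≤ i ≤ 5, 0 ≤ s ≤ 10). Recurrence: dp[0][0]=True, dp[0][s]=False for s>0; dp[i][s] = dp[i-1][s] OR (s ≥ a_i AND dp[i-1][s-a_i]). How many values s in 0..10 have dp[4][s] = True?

i\s   0   1   2   3   4   5   6   7   8   9  10
  0   T   F   F   F   F   F   F   F   F   F   F
  1   T   F   F   T   F   F   F   F   F   F   F
  2   T   F   F   T   F   F   F   F   T   F   F
  3   T   F   F   T   F   F   F   F   T   T   F
  4   T   F   F   T   F   F   T   F   T   T   F
  5   T   F   F   T   T   F   T   T   T   T   T

5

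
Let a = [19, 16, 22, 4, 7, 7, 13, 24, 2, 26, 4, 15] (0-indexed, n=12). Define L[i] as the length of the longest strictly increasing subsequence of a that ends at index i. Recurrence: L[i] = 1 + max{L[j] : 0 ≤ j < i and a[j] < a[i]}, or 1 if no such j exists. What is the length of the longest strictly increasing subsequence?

5

   i    0    1    2    3    4    5    6    7    8    9   10   11
a[i]   19   16   22    4    7    7   13   24    2   26    4   15
L[i]    1    1    2    1    2    2    3    4    1    5    2    4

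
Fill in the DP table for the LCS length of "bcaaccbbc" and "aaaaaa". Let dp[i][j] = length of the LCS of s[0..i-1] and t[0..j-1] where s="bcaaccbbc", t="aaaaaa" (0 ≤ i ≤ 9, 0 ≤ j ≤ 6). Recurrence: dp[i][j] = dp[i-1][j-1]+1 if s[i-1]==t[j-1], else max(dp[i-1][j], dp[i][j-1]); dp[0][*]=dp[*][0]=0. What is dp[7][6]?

   ''  a  a  a  a  a  a
''  0  0  0  0  0  0  0
 b  0  0  0  0  0  0  0
 c  0  0  0  0  0  0  0
 a  0  1  1  1  1  1  1
 a  0  1  2  2  2  2  2
 c  0  1  2  2  2  2  2
 c  0  1  2  2  2  2  2
 b  0  1  2  2  2  2  2
 b  0  1  2  2  2  2  2
 c  0  1  2  2  2  2  2

2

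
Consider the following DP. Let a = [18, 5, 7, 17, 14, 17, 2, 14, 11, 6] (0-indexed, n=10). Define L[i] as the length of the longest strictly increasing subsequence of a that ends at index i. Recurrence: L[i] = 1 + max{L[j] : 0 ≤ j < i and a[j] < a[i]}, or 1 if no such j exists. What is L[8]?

   i    0    1    2    3    4    5    6    7    8    9
a[i]   18    5    7   17   14   17    2   14   11    6
L[i]    1    1    2    3    3    4    1    3    3    2

3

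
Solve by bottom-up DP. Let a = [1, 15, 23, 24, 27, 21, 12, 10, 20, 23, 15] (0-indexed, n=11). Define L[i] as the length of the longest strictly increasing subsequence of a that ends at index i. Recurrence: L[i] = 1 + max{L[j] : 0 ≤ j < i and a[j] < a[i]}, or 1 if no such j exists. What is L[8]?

   i    0    1    2    3    4    5    6    7    8    9   10
a[i]    1   15   23   24   27   21   12   10   20   23   15
L[i]    1    2    3    4    5    3    2    2    3    4    3

3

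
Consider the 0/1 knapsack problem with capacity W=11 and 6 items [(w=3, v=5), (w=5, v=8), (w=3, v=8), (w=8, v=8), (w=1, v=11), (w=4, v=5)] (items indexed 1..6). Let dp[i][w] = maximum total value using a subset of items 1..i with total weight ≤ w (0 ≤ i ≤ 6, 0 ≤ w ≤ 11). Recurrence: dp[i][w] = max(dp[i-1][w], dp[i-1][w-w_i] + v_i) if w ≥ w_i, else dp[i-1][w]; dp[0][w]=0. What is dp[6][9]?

i\w   0   1   2   3   4   5   6   7   8   9  10  11
  0   0   0   0   0   0   0   0   0   0   0   0   0
  1   0   0   0   5   5   5   5   5   5   5   5   5
  2   0   0   0   5   5   8   8   8  13  13  13  13
  3   0   0   0   8   8   8  13  13  16  16  16  21
  4   0   0   0   8   8   8  13  13  16  16  16  21
  5   0  11  11  11  19  19  19  24  24  27  27  27
  6   0  11  11  11  19  19  19  24  24  27  27  29

27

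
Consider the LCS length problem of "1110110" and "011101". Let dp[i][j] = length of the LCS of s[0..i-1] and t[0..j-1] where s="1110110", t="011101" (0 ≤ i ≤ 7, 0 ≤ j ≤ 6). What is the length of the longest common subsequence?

   ''  0  1  1  1  0  1
''  0  0  0  0  0  0  0
 1  0  0  1  1  1  1  1
 1  0  0  1  2  2  2  2
 1  0  0  1  2  3  3  3
 0  0  1  1  2  3  4  4
 1  0  1  2  2  3  4  5
 1  0  1  2  3  3  4  5
 0  0  1  2  3  3  4  5

5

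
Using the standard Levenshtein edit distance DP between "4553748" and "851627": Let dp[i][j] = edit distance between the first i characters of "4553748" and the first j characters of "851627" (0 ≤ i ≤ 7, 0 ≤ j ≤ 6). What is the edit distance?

   ''  8  5  1  6  2  7
''  0  1  2  3  4  5  6
 4  1  1  2  3  4  5  6
 5  2  2  1  2  3  4  5
 5  3  3  2  2  3  4  5
 3  4  4  3  3  3  4  5
 7  5  5  4  4  4  4  4
 4  6  6  5  5  5  5  5
 8  7  6  6  6  6  6  6

6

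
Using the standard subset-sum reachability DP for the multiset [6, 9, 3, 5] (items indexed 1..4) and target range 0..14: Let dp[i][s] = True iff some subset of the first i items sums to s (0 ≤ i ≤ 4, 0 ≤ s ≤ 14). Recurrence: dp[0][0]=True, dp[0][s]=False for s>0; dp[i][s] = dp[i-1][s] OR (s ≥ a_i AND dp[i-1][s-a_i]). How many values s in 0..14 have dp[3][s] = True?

5

i\s   0   1   2   3   4   5   6   7   8   9  10  11  12  13  14
  0   T   F   F   F   F   F   F   F   F   F   F   F   F   F   F
  1   T   F   F   F   F   F   T   F   F   F   F   F   F   F   F
  2   T   F   F   F   F   F   T   F   F   T   F   F   F   F   F
  3   T   F   F   T   F   F   T   F   F   T   F   F   T   F   F
  4   T   F   F   T   F   T   T   F   T   T   F   T   T   F   T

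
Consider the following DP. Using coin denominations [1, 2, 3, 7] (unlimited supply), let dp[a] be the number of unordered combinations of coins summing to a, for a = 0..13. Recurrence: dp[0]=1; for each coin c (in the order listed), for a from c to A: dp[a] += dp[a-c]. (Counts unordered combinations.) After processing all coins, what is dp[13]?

28

after  coin     0     1     2     3     4     5     6     7     8     9    10    11    12    13
          1     1     1     1     1     1     1     1     1     1     1     1     1     1     1
          2     1     1     2     2     3     3     4     4     5     5     6     6     7     7
          3     1     1     2     3     4     5     7     8    10    12    14    16    19    21
          7     1     1     2     3     4     5     7     9    11    14    17    20    24    28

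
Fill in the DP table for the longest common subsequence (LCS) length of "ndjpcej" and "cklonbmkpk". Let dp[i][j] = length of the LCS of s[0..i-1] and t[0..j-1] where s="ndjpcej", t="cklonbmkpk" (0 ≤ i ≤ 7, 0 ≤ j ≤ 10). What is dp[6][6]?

1

   ''  c  k  l  o  n  b  m  k  p  k
''  0  0  0  0  0  0  0  0  0  0  0
 n  0  0  0  0  0  1  1  1  1  1  1
 d  0  0  0  0  0  1  1  1  1  1  1
 j  0  0  0  0  0  1  1  1  1  1  1
 p  0  0  0  0  0  1  1  1  1  2  2
 c  0  1  1  1  1  1  1  1  1  2  2
 e  0  1  1  1  1  1  1  1  1  2  2
 j  0  1  1  1  1  1  1  1  1  2  2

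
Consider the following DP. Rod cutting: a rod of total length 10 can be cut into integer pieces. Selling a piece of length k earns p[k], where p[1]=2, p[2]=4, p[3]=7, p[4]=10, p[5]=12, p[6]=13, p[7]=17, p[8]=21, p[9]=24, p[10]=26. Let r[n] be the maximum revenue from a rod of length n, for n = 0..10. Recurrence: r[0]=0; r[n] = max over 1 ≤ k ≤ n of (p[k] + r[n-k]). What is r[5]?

   n    0    1    2    3    4    5    6    7    8    9   10
r[n]    0    2    4    7   10   12   14   17   21   24   26

12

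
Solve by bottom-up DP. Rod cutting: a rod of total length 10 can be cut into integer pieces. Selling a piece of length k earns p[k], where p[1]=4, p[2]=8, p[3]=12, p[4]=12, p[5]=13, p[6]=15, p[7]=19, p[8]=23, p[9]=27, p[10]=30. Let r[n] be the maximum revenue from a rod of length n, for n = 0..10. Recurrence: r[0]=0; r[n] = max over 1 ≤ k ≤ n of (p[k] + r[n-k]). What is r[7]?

28

   n    0    1    2    3    4    5    6    7    8    9   10
r[n]    0    4    8   12   16   20   24   28   32   36   40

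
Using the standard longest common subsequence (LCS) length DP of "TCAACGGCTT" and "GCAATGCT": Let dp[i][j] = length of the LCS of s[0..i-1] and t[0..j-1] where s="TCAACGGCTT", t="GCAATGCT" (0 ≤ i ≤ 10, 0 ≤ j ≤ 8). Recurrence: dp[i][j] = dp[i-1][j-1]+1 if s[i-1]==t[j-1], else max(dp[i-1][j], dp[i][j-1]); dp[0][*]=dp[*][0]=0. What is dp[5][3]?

   ''  G  C  A  A  T  G  C  T
''  0  0  0  0  0  0  0  0  0
 T  0  0  0  0  0  1  1  1  1
 C  0  0  1  1  1  1  1  2  2
 A  0  0  1  2  2  2  2  2  2
 A  0  0  1  2  3  3  3  3  3
 C  0  0  1  2  3  3  3  4  4
 G  0  1  1  2  3  3  4  4  4
 G  0  1  1  2  3  3  4  4  4
 C  0  1  2  2  3  3  4  5  5
 T  0  1  2  2  3  4  4  5  6
 T  0  1  2  2  3  4  4  5  6

2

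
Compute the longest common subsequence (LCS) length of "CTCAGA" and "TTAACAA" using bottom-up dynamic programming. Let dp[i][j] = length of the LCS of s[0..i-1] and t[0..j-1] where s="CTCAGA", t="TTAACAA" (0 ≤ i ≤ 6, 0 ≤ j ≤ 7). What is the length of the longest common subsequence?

4

   ''  T  T  A  A  C  A  A
''  0  0  0  0  0  0  0  0
 C  0  0  0  0  0  1  1  1
 T  0  1  1  1  1  1  1  1
 C  0  1  1  1  1  2  2  2
 A  0  1  1  2  2  2  3  3
 G  0  1  1  2  2  2  3  3
 A  0  1  1  2  3  3  3  4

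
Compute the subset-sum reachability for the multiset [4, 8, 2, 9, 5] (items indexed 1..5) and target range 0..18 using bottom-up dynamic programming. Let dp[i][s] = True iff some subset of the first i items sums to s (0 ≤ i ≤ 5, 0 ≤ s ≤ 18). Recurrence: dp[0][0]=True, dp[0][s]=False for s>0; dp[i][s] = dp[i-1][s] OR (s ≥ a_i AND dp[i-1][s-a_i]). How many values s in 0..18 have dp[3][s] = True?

i\s   0   1   2   3   4   5   6   7   8   9  10  11  12  13  14  15  16  17  18
  0   T   F   F   F   F   F   F   F   F   F   F   F   F   F   F   F   F   F   F
  1   T   F   F   F   T   F   F   F   F   F   F   F   F   F   F   F   F   F   F
  2   T   F   F   F   T   F   F   F   T   F   F   F   T   F   F   F   F   F   F
  3   T   F   T   F   T   F   T   F   T   F   T   F   T   F   T   F   F   F   F
  4   T   F   T   F   T   F   T   F   T   T   T   T   T   T   T   T   F   T   F
  5   T   F   T   F   T   T   T   T   T   T   T   T   T   T   T   T   T   T   T

8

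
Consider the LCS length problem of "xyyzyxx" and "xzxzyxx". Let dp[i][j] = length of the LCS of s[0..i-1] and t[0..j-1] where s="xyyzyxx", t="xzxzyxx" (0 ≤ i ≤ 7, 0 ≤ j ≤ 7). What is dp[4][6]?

2

   ''  x  z  x  z  y  x  x
''  0  0  0  0  0  0  0  0
 x  0  1  1  1  1  1  1  1
 y  0  1  1  1  1  2  2  2
 y  0  1  1  1  1  2  2  2
 z  0  1  2  2  2  2  2  2
 y  0  1  2  2  2  3  3  3
 x  0  1  2  3  3  3  4  4
 x  0  1  2  3  3  3  4  5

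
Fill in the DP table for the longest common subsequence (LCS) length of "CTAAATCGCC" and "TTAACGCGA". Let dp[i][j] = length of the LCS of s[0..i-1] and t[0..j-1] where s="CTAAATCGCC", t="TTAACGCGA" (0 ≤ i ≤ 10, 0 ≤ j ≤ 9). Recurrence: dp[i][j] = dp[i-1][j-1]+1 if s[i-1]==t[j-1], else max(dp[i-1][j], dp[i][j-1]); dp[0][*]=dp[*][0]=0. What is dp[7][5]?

4

   ''  T  T  A  A  C  G  C  G  A
''  0  0  0  0  0  0  0  0  0  0
 C  0  0  0  0  0  1  1  1  1  1
 T  0  1  1  1  1  1  1  1  1  1
 A  0  1  1  2  2  2  2  2  2  2
 A  0  1  1  2  3  3  3  3  3  3
 A  0  1  1  2  3  3  3  3  3  4
 T  0  1  2  2  3  3  3  3  3  4
 C  0  1  2  2  3  4  4  4  4  4
 G  0  1  2  2  3  4  5  5  5  5
 C  0  1  2  2  3  4  5  6  6  6
 C  0  1  2  2  3  4  5  6  6  6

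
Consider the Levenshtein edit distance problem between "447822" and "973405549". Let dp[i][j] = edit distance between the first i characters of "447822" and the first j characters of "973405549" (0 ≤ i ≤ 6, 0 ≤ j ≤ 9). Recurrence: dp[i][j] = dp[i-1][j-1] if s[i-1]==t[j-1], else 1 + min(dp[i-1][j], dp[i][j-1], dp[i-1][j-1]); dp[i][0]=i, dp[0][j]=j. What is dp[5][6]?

6

   ''  9  7  3  4  0  5  5  4  9
''  0  1  2  3  4  5  6  7  8  9
 4  1  1  2  3  3  4  5  6  7  8
 4  2  2  2  3  3  4  5  6  6  7
 7  3  3  2  3  4  4  5  6  7  7
 8  4  4  3  3  4  5  5  6  7  8
 2  5  5  4  4  4  5  6  6  7  8
 2  6  6  5  5  5  5  6  7  7  8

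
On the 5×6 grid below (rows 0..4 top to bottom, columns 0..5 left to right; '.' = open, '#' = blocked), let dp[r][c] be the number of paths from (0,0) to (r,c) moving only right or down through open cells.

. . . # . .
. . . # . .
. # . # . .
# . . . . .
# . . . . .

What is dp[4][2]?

r\c   0   1   2   3   4   5
  0   1   1   1   0   0   0
  1   1   2   3   0   0   0
  2   1   0   3   0   0   0
  3   0   0   3   3   3   3
  4   0   0   3   6   9  12

3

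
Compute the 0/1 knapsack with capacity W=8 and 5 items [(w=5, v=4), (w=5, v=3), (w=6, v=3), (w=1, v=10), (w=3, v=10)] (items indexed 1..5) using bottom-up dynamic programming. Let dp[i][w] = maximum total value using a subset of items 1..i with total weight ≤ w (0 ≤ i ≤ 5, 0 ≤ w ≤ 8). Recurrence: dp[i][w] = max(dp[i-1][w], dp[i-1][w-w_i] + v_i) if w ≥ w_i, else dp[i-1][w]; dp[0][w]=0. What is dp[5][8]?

i\w   0   1   2   3   4   5   6   7   8
  0   0   0   0   0   0   0   0   0   0
  1   0   0   0   0   0   4   4   4   4
  2   0   0   0   0   0   4   4   4   4
  3   0   0   0   0   0   4   4   4   4
  4   0  10  10  10  10  10  14  14  14
  5   0  10  10  10  20  20  20  20  20

20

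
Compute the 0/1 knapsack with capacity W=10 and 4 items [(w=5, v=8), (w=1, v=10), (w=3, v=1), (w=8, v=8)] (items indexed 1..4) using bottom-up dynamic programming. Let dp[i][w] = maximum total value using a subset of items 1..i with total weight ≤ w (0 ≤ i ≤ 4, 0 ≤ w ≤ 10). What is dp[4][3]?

10

i\w   0   1   2   3   4   5   6   7   8   9  10
  0   0   0   0   0   0   0   0   0   0   0   0
  1   0   0   0   0   0   8   8   8   8   8   8
  2   0  10  10  10  10  10  18  18  18  18  18
  3   0  10  10  10  11  11  18  18  18  19  19
  4   0  10  10  10  11  11  18  18  18  19  19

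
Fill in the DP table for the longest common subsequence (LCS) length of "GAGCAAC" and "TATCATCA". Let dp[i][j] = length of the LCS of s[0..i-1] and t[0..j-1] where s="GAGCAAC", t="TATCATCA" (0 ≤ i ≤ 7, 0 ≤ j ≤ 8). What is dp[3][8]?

1

   ''  T  A  T  C  A  T  C  A
''  0  0  0  0  0  0  0  0  0
 G  0  0  0  0  0  0  0  0  0
 A  0  0  1  1  1  1  1  1  1
 G  0  0  1  1  1  1  1  1  1
 C  0  0  1  1  2  2  2  2  2
 A  0  0  1  1  2  3  3  3  3
 A  0  0  1  1  2  3  3  3  4
 C  0  0  1  1  2  3  3  4  4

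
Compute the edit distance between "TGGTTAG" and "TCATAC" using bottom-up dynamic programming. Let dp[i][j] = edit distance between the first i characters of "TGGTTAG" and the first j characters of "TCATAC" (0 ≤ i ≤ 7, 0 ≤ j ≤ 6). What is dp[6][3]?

   ''  T  C  A  T  A  C
''  0  1  2  3  4  5  6
 T  1  0  1  2  3  4  5
 G  2  1  1  2  3  4  5
 G  3  2  2  2  3  4  5
 T  4  3  3  3  2  3  4
 T  5  4  4  4  3  3  4
 A  6  5  5  4  4  3  4
 G  7  6  6  5  5  4  4

4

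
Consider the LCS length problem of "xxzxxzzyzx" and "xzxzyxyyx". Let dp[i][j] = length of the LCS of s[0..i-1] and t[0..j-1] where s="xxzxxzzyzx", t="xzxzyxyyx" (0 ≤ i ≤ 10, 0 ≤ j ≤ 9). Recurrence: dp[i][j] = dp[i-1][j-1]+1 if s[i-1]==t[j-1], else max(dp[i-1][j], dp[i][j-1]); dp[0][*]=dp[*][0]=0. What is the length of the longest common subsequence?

6

   ''  x  z  x  z  y  x  y  y  x
''  0  0  0  0  0  0  0  0  0  0
 x  0  1  1  1  1  1  1  1  1  1
 x  0  1  1  2  2  2  2  2  2  2
 z  0  1  2  2  3  3  3  3  3  3
 x  0  1  2  3  3  3  4  4  4  4
 x  0  1  2  3  3  3  4  4  4  5
 z  0  1  2  3  4  4  4  4  4  5
 z  0  1  2  3  4  4  4  4  4  5
 y  0  1  2  3  4  5  5  5  5  5
 z  0  1  2  3  4  5  5  5  5  5
 x  0  1  2  3  4  5  6  6  6  6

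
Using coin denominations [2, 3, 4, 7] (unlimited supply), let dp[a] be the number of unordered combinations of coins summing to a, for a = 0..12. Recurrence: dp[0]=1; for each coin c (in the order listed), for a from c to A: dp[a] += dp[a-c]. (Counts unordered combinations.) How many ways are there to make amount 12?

after  coin     0     1     2     3     4     5     6     7     8     9    10    11    12
          2     1     0     1     0     1     0     1     0     1     0     1     0     1
          3     1     0     1     1     1     1     2     1     2     2     2     2     3
          4     1     0     1     1     2     1     3     2     4     3     5     4     7
          7     1     0     1     1     2     1     3     3     4     4     6     6     8

8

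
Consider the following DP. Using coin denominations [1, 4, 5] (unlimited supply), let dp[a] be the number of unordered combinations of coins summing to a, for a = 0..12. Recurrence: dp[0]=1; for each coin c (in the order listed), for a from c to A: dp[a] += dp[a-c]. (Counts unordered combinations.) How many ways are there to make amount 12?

7

after  coin     0     1     2     3     4     5     6     7     8     9    10    11    12
          1     1     1     1     1     1     1     1     1     1     1     1     1     1
          4     1     1     1     1     2     2     2     2     3     3     3     3     4
          5     1     1     1     1     2     3     3     3     4     5     6     6     7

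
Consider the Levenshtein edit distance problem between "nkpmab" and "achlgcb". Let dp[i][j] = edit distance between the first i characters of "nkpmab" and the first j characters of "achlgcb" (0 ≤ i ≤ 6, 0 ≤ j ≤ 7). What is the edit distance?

   ''  a  c  h  l  g  c  b
''  0  1  2  3  4  5  6  7
 n  1  1  2  3  4  5  6  7
 k  2  2  2  3  4  5  6  7
 p  3  3  3  3  4  5  6  7
 m  4  4  4  4  4  5  6  7
 a  5  4  5  5  5  5  6  7
 b  6  5  5  6  6  6  6  6

6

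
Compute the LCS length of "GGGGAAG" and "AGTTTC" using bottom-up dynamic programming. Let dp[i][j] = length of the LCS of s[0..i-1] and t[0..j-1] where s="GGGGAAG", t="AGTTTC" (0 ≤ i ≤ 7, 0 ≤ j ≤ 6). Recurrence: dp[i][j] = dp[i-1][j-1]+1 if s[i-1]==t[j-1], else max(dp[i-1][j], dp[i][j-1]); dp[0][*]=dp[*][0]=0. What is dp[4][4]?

1

   ''  A  G  T  T  T  C
''  0  0  0  0  0  0  0
 G  0  0  1  1  1  1  1
 G  0  0  1  1  1  1  1
 G  0  0  1  1  1  1  1
 G  0  0  1  1  1  1  1
 A  0  1  1  1  1  1  1
 A  0  1  1  1  1  1  1
 G  0  1  2  2  2  2  2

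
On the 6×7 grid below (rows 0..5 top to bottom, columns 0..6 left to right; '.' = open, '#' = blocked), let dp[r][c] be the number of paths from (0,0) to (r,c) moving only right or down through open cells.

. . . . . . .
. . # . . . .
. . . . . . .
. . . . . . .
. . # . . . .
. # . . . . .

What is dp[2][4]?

r\c   0   1   2   3   4   5   6
  0   1   1   1   1   1   1   1
  1   1   2   0   1   2   3   4
  2   1   3   3   4   6   9  13
  3   1   4   7  11  17  26  39
  4   1   5   0  11  28  54  93
  5   1   0   0  11  39  93 186

6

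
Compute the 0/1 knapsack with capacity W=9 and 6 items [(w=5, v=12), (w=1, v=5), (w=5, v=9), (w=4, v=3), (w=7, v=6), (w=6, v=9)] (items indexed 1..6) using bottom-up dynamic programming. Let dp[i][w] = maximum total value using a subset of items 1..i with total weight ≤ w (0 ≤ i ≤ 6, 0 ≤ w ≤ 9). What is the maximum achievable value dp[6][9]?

17

i\w   0   1   2   3   4   5   6   7   8   9
  0   0   0   0   0   0   0   0   0   0   0
  1   0   0   0   0   0  12  12  12  12  12
  2   0   5   5   5   5  12  17  17  17  17
  3   0   5   5   5   5  12  17  17  17  17
  4   0   5   5   5   5  12  17  17  17  17
  5   0   5   5   5   5  12  17  17  17  17
  6   0   5   5   5   5  12  17  17  17  17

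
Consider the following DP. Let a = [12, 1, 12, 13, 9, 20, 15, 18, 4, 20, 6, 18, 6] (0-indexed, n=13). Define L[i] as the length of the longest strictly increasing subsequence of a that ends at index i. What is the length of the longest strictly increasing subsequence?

   i    0    1    2    3    4    5    6    7    8    9   10   11   12
a[i]   12    1   12   13    9   20   15   18    4   20    6   18    6
L[i]    1    1    2    3    2    4    4    5    2    6    3    5    3

6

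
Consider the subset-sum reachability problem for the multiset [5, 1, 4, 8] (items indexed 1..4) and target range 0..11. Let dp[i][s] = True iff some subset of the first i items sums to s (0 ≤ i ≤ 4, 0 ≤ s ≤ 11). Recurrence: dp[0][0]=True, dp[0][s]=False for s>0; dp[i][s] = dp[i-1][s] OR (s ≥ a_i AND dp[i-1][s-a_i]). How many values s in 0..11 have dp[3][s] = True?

7

i\s   0   1   2   3   4   5   6   7   8   9  10  11
  0   T   F   F   F   F   F   F   F   F   F   F   F
  1   T   F   F   F   F   T   F   F   F   F   F   F
  2   T   T   F   F   F   T   T   F   F   F   F   F
  3   T   T   F   F   T   T   T   F   F   T   T   F
  4   T   T   F   F   T   T   T   F   T   T   T   F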